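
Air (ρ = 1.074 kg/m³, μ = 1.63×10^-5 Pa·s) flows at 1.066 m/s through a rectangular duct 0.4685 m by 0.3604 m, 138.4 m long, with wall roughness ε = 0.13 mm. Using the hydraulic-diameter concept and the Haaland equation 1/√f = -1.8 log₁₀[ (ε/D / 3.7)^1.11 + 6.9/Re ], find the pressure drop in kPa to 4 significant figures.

ΔP ≈ 0.005033 kPa

Hydraulic diameter D_h = 4A/P = 4·(0.4685·0.3604)/(2·(0.4685+0.3604)) = 0.6754/1.658 = 0.4074 m.
Re = ρVD_h/μ = 1.074·1.066·0.4074/1.63e-05 = 2.862e+04.
ε/D_h = 0.00013/0.4074 = 0.000319; Haaland gives 1/√f = -1.8 log₁₀[3.08e-05+0.000241] = 6.418, so f = 0.02428.
ΔP = f(L/D_h)(ρV²/2) = 0.02428·138.4/0.4074·0.6102 = 5.033 Pa.
ΔP = 0.005033 kPa.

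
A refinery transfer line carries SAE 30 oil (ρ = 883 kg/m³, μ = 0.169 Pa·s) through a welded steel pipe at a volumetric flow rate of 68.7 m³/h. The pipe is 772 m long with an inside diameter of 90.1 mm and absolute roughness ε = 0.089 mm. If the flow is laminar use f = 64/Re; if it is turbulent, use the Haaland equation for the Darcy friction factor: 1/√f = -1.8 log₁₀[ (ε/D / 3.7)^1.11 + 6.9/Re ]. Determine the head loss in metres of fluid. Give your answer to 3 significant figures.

h_f ≈ 178 m

Q = 68.7 m³/h = 68.7/3600 = 0.01908 m³/s.
Cross-sectional area A = πD²/4 = π(0.0901)²/4 = 0.006376 m²; mean velocity V = Q/A = 0.01908/0.006376 = 2.993 m/s.
Reynolds number Re = ρVD/μ = 883 · 2.993 · 0.0901 / 0.169 = 1409.
Re < 2300 → laminar flow, so f = 64/Re = 64/1409 = 0.04542 (the turbulent correlation is not needed).
Darcy-Weisbach: ΔP = f(L/D)(ρV²/2) = 0.04542·(772/0.0901)·(883·2.993²/2) = 0.04542·8568·3955 = 1.539e+06 Pa.
Head loss h_f = ΔP/(ρg) = 1.539e+06/(883·9.81) = 178 m.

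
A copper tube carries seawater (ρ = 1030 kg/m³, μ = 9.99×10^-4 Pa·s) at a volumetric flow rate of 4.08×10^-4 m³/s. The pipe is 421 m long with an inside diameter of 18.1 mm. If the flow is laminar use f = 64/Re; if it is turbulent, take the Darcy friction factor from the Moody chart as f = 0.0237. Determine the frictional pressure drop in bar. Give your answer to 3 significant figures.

Cross-sectional area A = πD²/4 = π(0.0181)²/4 = 0.0002573 m²; mean velocity V = Q/A = 0.000408/0.0002573 = 1.586 m/s.
Reynolds number Re = ρVD/μ = 1030 · 1.586 · 0.0181 / 0.000999 = 2.959e+04.
Re > 4000 → turbulent; use the Moody-chart value f = 0.0237.
Darcy-Weisbach: ΔP = f(L/D)(ρV²/2) = 0.0237·(421/0.0181)·(1030·1.586²/2) = 0.0237·2.326e+04·1295 = 7.138e+05 Pa.
ΔP = 7.138e+05 Pa = 7.14 bar.

ΔP ≈ 7.14 bar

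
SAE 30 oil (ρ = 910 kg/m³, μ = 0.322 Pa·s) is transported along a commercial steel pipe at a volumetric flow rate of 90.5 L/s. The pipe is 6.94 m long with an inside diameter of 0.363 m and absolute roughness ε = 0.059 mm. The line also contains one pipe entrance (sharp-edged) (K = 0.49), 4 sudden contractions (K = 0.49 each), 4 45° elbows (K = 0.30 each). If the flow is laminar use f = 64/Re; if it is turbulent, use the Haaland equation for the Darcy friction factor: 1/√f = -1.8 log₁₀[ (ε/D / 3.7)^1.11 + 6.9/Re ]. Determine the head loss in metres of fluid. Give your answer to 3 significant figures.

h_f ≈ 0.195 m

Q = 90.5 L/s = 90.5/1000 = 0.0905 m³/s.
Cross-sectional area A = πD²/4 = π(0.363)²/4 = 0.1035 m²; mean velocity V = Q/A = 0.0905/0.1035 = 0.8745 m/s.
Reynolds number Re = ρVD/μ = 910 · 0.8745 · 0.363 / 0.322 = 897.1.
Re < 2300 → laminar flow, so f = 64/Re = 64/897.1 = 0.07134 (the turbulent correlation is not needed).
Total minor-loss coefficient ΣK = 1·0.49 + 4·0.49 + 4·0.3 = 3.65.
ΔP = [f·L/D + ΣK]·(ρV²/2) = [0.07134·6.94/0.363 + 3.65]·(910·0.8745²/2) = [1.364 + 3.65]·347.9 = 1745 Pa.
Head loss h_f = ΔP/(ρg) = 1745/(910·9.81) = 0.195 m.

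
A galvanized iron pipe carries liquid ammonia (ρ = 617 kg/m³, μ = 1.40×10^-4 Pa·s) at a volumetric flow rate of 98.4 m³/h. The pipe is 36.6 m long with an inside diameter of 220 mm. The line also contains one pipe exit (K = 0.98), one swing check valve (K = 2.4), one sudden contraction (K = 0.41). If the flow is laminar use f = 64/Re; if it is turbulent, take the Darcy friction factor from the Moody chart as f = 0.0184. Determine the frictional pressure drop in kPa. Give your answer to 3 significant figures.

Q = 98.4 m³/h = 98.4/3600 = 0.02733 m³/s.
Cross-sectional area A = πD²/4 = π(0.22)²/4 = 0.03801 m²; mean velocity V = Q/A = 0.02733/0.03801 = 0.719 m/s.
Reynolds number Re = ρVD/μ = 617 · 0.719 · 0.22 / 0.00014 = 6.972e+05.
Re > 4000 → turbulent; use the Moody-chart value f = 0.0184.
Total minor-loss coefficient ΣK = 1·0.98 + 1·2.4 + 1·0.41 = 3.79.
ΔP = [f·L/D + ΣK]·(ρV²/2) = [0.0184·36.6/0.22 + 3.79]·(617·0.719²/2) = [3.061 + 3.79]·159.5 = 1093 Pa.
ΔP = 1093 Pa = 1.09 kPa.

ΔP ≈ 1.09 kPa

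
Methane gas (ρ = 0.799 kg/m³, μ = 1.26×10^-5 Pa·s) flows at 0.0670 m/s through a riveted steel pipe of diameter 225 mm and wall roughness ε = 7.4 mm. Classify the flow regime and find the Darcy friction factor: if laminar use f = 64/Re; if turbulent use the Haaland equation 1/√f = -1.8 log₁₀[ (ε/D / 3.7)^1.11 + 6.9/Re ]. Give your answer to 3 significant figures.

f ≈ 0.0669

Re = ρVD/μ = 0.799·0.067·0.225/1.26e-05 = 955.9.
Re < 2300 → laminar, so f = 64/Re = 0.06695 (roughness is irrelevant in laminar flow).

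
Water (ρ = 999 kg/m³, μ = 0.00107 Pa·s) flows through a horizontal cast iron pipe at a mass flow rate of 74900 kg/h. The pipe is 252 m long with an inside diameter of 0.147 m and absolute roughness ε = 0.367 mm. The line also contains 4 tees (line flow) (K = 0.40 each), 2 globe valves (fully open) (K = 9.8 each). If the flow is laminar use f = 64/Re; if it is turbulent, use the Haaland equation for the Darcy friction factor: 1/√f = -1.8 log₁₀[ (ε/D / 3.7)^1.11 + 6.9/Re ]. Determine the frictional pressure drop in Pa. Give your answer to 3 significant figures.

ṁ = 74900 kg/h = 74900/3600 = 20.81 kg/s.
A = πD²/4 = π(0.147)²/4 = 0.01697 m²; mean velocity V = ṁ/(ρA) = 20.81/(999 · 0.01697) = 1.227 m/s.
Reynolds number Re = ρVD/μ = 999 · 1.227 · 0.147 / 0.00107 = 1.684e+05.
Re > 4000 → turbulent. Relative roughness ε/D = 0.000367/0.147 = 0.0025. Haaland: 1/√f = -1.8 log₁₀[(0.0025/3.7)^1.11 + 6.9/1.684e+05] = -1.8 log₁₀[0.000302 + 4.1e-05] = 6.236, so f = 0.02572.
Total minor-loss coefficient ΣK = 4·0.4 + 2·9.8 = 21.2.
ΔP = [f·L/D + ΣK]·(ρV²/2) = [0.02572·252/0.147 + 21.2]·(999·1.227²/2) = [44.08 + 21.2]·752.2 = 4.91e+04 Pa.

ΔP ≈ 49100 Pa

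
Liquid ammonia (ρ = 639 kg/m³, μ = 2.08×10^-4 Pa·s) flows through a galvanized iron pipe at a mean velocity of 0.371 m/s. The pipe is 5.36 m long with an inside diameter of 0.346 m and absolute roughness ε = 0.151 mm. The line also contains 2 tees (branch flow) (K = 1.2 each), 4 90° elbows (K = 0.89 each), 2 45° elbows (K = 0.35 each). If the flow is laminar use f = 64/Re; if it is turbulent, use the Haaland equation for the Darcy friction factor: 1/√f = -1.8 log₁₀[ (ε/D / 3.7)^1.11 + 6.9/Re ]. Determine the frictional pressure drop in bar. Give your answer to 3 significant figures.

Reynolds number Re = ρVD/μ = 639 · 0.371 · 0.346 / 0.000208 = 3.944e+05.
Re > 4000 → turbulent. Relative roughness ε/D = 0.000151/0.346 = 0.000436. Haaland: 1/√f = -1.8 log₁₀[(0.000436/3.7)^1.11 + 6.9/3.944e+05] = -1.8 log₁₀[4.36e-05 + 1.75e-05] = 7.585, so f = 0.01738.
Total minor-loss coefficient ΣK = 2·1.2 + 4·0.89 + 2·0.35 = 6.66.
ΔP = [f·L/D + ΣK]·(ρV²/2) = [0.01738·5.36/0.346 + 6.66]·(639·0.371²/2) = [0.2693 + 6.66]·43.98 = 304.7 Pa.
ΔP = 304.7 Pa = 0.00305 bar.

ΔP ≈ 0.00305 bar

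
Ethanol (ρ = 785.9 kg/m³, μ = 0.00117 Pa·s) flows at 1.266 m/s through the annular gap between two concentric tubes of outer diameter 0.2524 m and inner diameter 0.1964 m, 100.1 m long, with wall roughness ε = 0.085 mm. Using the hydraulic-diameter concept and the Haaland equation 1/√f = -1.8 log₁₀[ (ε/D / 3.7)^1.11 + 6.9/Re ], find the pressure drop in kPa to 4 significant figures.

Hydraulic diameter D_h = 4A/P = D_o - D_i = 0.2524 - 0.1964 = 0.056 m.
Re = ρVD_h/μ = 785.9·1.266·0.056/0.00117 = 4.762e+04.
ε/D_h = 8.5e-05/0.056 = 0.00152; Haaland gives 1/√f = -1.8 log₁₀[0.000174+0.000145] = 6.294, so f = 0.02525.
ΔP = f(L/D_h)(ρV²/2) = 0.02525·100.1/0.056·629.8 = 2.842e+04 Pa.
ΔP = 28.42 kPa.

ΔP ≈ 28.42 kPa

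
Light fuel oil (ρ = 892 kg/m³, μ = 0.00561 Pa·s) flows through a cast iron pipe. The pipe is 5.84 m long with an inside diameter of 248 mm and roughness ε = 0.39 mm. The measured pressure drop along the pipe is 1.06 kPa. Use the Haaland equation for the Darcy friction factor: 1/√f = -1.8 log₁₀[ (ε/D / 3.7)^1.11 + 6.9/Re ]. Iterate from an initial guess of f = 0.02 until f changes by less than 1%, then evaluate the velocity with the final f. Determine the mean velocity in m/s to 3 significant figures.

Rearranging Darcy-Weisbach: V = √(2·ΔP·D/(f·L·ρ)). With ε/D = 0.00039/0.248 = 0.00157, iterate starting from f = 0.02:
  f = 0.02 → V = √(2·1060·0.248/(0.02·5.84·892)) = 2.246 m/s; Re = ρVD/μ = 8.858e+04; f → 0.02399
  f = 0.02399 → V = 2.051 m/s; Re = 8.088e+04; f → 0.02415
Converged (Δf/f < 1%). With the final f = 0.02415: V = √(2·1060·0.248/(0.02415·5.84·892)) = 2.044 m/s.

V ≈ 2.04 m/s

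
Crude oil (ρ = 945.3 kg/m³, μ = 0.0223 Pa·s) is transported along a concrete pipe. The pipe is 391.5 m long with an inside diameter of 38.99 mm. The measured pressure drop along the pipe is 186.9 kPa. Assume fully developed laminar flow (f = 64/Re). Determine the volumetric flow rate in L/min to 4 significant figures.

For laminar flow, f = 64/Re with Re = ρVD/μ, so Darcy-Weisbach reduces to ΔP = 32μLV/D². Solving for V: V = ΔP·D²/(32μL) = 1.869e+05·(0.03899)²/(32·0.0223·391.5) = 1.017 m/s.
Check: Re = ρVD/μ = 945.3·1.017·0.03899/0.0223 = 1681 < 2300, so the laminar assumption holds.
Q = V·A = 1.017·(π/4·0.03899²) = 0.001214 m³/s = 72.86 L/min.

Q ≈ 72.86 L/min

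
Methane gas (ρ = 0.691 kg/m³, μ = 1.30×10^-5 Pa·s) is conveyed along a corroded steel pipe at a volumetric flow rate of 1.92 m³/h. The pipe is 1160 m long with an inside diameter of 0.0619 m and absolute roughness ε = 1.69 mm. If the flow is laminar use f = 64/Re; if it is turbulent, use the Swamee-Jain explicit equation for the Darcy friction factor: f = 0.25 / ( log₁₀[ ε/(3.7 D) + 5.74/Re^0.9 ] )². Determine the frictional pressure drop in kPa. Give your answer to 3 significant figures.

Q = 1.92 m³/h = 1.92/3600 = 0.0005333 m³/s.
Cross-sectional area A = πD²/4 = π(0.0619)²/4 = 0.003009 m²; mean velocity V = Q/A = 0.0005333/0.003009 = 0.1772 m/s.
Reynolds number Re = ρVD/μ = 0.691 · 0.1772 · 0.0619 / 1.3e-05 = 583.1.
Re < 2300 → laminar flow, so f = 64/Re = 64/583.1 = 0.1098 (the turbulent correlation is not needed).
Darcy-Weisbach: ΔP = f(L/D)(ρV²/2) = 0.1098·(1160/0.0619)·(0.691·0.1772²/2) = 0.1098·1.874e+04·0.01085 = 22.32 Pa.
ΔP = 22.32 Pa = 0.0223 kPa.

ΔP ≈ 0.0223 kPa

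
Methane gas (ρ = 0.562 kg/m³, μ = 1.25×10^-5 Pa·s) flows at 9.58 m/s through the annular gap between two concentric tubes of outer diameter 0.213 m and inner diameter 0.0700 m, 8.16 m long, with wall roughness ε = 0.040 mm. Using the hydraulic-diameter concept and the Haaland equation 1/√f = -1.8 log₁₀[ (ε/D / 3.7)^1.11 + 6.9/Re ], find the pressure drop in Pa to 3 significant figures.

ΔP ≈ 30.5 Pa

Hydraulic diameter D_h = 4A/P = D_o - D_i = 0.213 - 0.07 = 0.143 m.
Re = ρVD_h/μ = 0.562·9.58·0.143/1.25e-05 = 6.159e+04.
ε/D_h = 4e-05/0.143 = 0.00028; Haaland gives 1/√f = -1.8 log₁₀[2.66e-05+0.000112] = 6.945, so f = 0.02074.
ΔP = f(L/D_h)(ρV²/2) = 0.02074·8.16/0.143·25.79 = 30.51 Pa.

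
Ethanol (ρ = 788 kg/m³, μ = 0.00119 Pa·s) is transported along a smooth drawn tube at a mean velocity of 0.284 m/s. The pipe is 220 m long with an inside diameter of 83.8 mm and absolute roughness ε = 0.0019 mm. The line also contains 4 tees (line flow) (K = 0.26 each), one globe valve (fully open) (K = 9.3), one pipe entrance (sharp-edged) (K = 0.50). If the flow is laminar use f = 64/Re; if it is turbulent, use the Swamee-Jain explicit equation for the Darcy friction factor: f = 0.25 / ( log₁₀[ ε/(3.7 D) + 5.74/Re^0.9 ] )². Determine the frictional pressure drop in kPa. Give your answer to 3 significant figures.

ΔP ≈ 2.64 kPa

Reynolds number Re = ρVD/μ = 788 · 0.284 · 0.0838 / 0.00119 = 1.576e+04.
Re > 4000 → turbulent. Relative roughness ε/D = 1.9e-06/0.0838 = 2.27e-05. Swamee-Jain: f = 0.25/(log₁₀[2.27e-05/3.7 + 5.74/1.576e+04^0.9])² = 0.25/(log₁₀[6.13e-06 + 0.000957])² = 0.25/(-3.016)² = 0.02748.
Total minor-loss coefficient ΣK = 4·0.26 + 1·9.3 + 1·0.5 = 10.8.
ΔP = [f·L/D + ΣK]·(ρV²/2) = [0.02748·220/0.0838 + 10.8]·(788·0.284²/2) = [72.15 + 10.8]·31.78 = 2637 Pa.
ΔP = 2637 Pa = 2.64 kPa.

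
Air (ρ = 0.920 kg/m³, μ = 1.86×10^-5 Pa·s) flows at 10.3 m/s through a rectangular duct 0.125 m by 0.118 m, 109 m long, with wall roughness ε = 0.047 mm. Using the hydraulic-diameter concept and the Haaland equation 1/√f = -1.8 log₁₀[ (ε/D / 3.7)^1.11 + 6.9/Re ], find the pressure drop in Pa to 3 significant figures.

Hydraulic diameter D_h = 4A/P = 4·(0.125·0.118)/(2·(0.125+0.118)) = 0.059/0.486 = 0.1214 m.
Re = ρVD_h/μ = 0.92·10.3·0.1214/1.86e-05 = 6.185e+04.
ε/D_h = 4.7e-05/0.1214 = 0.000387; Haaland gives 1/√f = -1.8 log₁₀[3.82e-05+0.000112] = 6.884, so f = 0.0211.
ΔP = f(L/D_h)(ρV²/2) = 0.0211·109/0.1214·48.8 = 924.5 Pa.

ΔP ≈ 925 Pa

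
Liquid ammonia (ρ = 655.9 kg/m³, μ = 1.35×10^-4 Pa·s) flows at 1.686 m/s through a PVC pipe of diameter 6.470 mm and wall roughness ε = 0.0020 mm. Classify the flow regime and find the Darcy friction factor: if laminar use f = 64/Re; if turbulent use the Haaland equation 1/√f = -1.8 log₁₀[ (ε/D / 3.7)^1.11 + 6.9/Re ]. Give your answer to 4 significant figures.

Re = ρVD/μ = 655.9·1.686·0.00647/0.000135 = 5.3e+04.
Re > 4000 → turbulent. ε/D = 2e-06/0.00647 = 0.000309; Haaland: 1/√f = -1.8 log₁₀[2.97e-05 + 0.00013] = 6.833, so f = 0.02142.

f ≈ 0.02142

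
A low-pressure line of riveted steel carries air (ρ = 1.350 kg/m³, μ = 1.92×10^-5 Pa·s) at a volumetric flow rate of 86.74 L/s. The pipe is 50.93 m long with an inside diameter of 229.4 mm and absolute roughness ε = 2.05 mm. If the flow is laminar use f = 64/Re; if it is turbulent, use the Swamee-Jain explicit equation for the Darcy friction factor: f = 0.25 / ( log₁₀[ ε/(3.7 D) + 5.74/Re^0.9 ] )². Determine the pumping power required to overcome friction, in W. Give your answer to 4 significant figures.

Q = 86.74 L/s = 86.74/1000 = 0.08674 m³/s.
Cross-sectional area A = πD²/4 = π(0.2294)²/4 = 0.04133 m²; mean velocity V = Q/A = 0.08674/0.04133 = 2.099 m/s.
Reynolds number Re = ρVD/μ = 1.35 · 2.099 · 0.2294 / 1.92e-05 = 3.385e+04.
Re > 4000 → turbulent. Relative roughness ε/D = 0.00205/0.2294 = 0.00894. Swamee-Jain: f = 0.25/(log₁₀[0.00894/3.7 + 5.74/3.385e+04^0.9])² = 0.25/(log₁₀[0.00242 + 0.000481])² = 0.25/(-2.538)² = 0.03881.
Darcy-Weisbach: ΔP = f(L/D)(ρV²/2) = 0.03881·(50.93/0.2294)·(1.35·2.099²/2) = 0.03881·222·2.973 = 25.61 Pa.
Pumping power P = QΔP = 0.08674·25.61 = 2.2218 W = 2.222 W.

P ≈ 2.222 W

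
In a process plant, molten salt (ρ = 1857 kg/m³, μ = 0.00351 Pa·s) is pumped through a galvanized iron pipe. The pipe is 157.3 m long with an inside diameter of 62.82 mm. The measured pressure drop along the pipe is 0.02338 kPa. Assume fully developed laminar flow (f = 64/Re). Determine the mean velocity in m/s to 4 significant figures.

V ≈ 0.005222 m/s

For laminar flow, f = 64/Re with Re = ρVD/μ, so Darcy-Weisbach reduces to ΔP = 32μLV/D². Solving for V: V = ΔP·D²/(32μL) = 23.38·(0.06282)²/(32·0.00351·157.3) = 0.005222 m/s.
Check: Re = ρVD/μ = 1857·0.005222·0.06282/0.00351 = 173.6 < 2300, so the laminar assumption holds.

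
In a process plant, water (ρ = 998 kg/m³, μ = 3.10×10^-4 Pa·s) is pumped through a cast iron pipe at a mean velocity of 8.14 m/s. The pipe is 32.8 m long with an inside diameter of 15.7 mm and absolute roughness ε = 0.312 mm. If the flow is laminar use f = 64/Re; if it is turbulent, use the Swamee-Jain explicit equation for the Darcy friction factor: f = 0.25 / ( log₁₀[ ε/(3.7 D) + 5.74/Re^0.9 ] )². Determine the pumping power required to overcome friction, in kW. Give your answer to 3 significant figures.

Reynolds number Re = ρVD/μ = 998 · 8.14 · 0.0157 / 0.00031 = 4.114e+05.
Re > 4000 → turbulent. Relative roughness ε/D = 0.000312/0.0157 = 0.0199. Swamee-Jain: f = 0.25/(log₁₀[0.0199/3.7 + 5.74/4.114e+05^0.9])² = 0.25/(log₁₀[0.00537 + 5.08e-05])² = 0.25/(-2.266)² = 0.04869.
Darcy-Weisbach: ΔP = f(L/D)(ρV²/2) = 0.04869·(32.8/0.0157)·(998·8.14²/2) = 0.04869·2089·3.306e+04 = 3.364e+06 Pa.
Q = V·A = 8.14·0.0001936 = 0.001576 m³/s.
Pumping power P = QΔP = 0.001576·3.364e+06 = 5300 W = 5.30 kW.

P ≈ 5.30 kW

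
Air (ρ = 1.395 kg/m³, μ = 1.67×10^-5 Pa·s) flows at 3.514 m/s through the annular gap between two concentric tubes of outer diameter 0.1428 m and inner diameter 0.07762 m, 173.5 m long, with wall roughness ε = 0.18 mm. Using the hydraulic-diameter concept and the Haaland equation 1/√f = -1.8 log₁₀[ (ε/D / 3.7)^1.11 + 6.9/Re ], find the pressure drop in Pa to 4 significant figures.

Hydraulic diameter D_h = 4A/P = D_o - D_i = 0.1428 - 0.07762 = 0.06518 m.
Re = ρVD_h/μ = 1.395·3.514·0.06518/1.67e-05 = 1.913e+04.
ε/D_h = 0.00018/0.06518 = 0.00276; Haaland gives 1/√f = -1.8 log₁₀[0.000338+0.000361] = 5.68, so f = 0.03099.
ΔP = f(L/D_h)(ρV²/2) = 0.03099·173.5/0.06518·8.613 = 710.5 Pa.

ΔP ≈ 710.5 Pa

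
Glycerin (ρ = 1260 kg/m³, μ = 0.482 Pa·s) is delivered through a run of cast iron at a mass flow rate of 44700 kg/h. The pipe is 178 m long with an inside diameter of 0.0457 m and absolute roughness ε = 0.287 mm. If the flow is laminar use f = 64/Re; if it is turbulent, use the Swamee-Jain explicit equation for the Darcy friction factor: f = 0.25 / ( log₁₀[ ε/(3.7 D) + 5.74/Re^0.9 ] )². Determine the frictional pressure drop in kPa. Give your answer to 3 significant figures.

ΔP ≈ 7900 kPa

ṁ = 44700 kg/h = 44700/3600 = 12.42 kg/s.
A = πD²/4 = π(0.0457)²/4 = 0.00164 m²; mean velocity V = ṁ/(ρA) = 12.42/(1260 · 0.00164) = 6.008 m/s.
Reynolds number Re = ρVD/μ = 1260 · 6.008 · 0.0457 / 0.482 = 717.7.
Re < 2300 → laminar flow, so f = 64/Re = 64/717.7 = 0.08917 (the turbulent correlation is not needed).
Darcy-Weisbach: ΔP = f(L/D)(ρV²/2) = 0.08917·(178/0.0457)·(1260·6.008²/2) = 0.08917·3895·2.274e+04 = 7.898e+06 Pa.
ΔP = 7.898e+06 Pa = 7900 kPa.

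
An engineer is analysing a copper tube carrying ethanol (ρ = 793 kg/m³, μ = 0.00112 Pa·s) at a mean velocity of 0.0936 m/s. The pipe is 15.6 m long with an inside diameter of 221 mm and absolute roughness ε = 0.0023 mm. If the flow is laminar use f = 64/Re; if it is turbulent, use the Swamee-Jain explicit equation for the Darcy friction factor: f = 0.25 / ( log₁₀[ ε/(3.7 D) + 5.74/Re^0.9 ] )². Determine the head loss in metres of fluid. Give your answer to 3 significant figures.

h_f ≈ 8.82×10^-4 m

Reynolds number Re = ρVD/μ = 793 · 0.0936 · 0.221 / 0.00112 = 1.465e+04.
Re > 4000 → turbulent. Relative roughness ε/D = 2.3e-06/0.221 = 1.04e-05. Swamee-Jain: f = 0.25/(log₁₀[1.04e-05/3.7 + 5.74/1.465e+04^0.9])² = 0.25/(log₁₀[2.81e-06 + 0.00102])² = 0.25/(-2.989)² = 0.02798.
Darcy-Weisbach: ΔP = f(L/D)(ρV²/2) = 0.02798·(15.6/0.221)·(793·0.0936²/2) = 0.02798·70.59·3.474 = 6.861 Pa.
Head loss h_f = ΔP/(ρg) = 6.861/(793·9.81) = 8.82×10^-4 m.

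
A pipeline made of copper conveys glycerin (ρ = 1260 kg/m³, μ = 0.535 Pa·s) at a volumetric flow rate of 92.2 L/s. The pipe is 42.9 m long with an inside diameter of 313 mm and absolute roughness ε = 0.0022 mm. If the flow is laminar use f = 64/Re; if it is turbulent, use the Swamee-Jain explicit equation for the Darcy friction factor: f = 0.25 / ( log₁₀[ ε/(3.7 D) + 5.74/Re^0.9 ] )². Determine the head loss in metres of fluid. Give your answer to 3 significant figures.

Q = 92.2 L/s = 92.2/1000 = 0.0922 m³/s.
Cross-sectional area A = πD²/4 = π(0.313)²/4 = 0.07694 m²; mean velocity V = Q/A = 0.0922/0.07694 = 1.198 m/s.
Reynolds number Re = ρVD/μ = 1260 · 1.198 · 0.313 / 0.535 = 883.3.
Re < 2300 → laminar flow, so f = 64/Re = 64/883.3 = 0.07245 (the turbulent correlation is not needed).
Darcy-Weisbach: ΔP = f(L/D)(ρV²/2) = 0.07245·(42.9/0.313)·(1260·1.198²/2) = 0.07245·137.1·904.6 = 8983 Pa.
Head loss h_f = ΔP/(ρg) = 8983/(1260·9.81) = 0.727 m.

h_f ≈ 0.727 m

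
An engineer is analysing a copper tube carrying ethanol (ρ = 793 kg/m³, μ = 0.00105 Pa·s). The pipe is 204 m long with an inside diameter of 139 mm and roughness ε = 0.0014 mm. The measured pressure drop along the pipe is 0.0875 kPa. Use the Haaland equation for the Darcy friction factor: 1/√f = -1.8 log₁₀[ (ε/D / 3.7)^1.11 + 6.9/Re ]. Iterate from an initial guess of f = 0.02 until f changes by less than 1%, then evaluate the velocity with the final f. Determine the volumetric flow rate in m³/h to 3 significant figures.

Rearranging Darcy-Weisbach: V = √(2·ΔP·D/(f·L·ρ)). With ε/D = 1.4e-06/0.139 = 1.01e-05, iterate starting from f = 0.02:
  f = 0.02 → V = √(2·87.5·0.139/(0.02·204·793)) = 0.08671 m/s; Re = ρVD/μ = 9102; f → 0.03171
  f = 0.03171 → V = 0.06886 m/s; Re = 7229; f → 0.03384
  f = 0.03384 → V = 0.06666 m/s; Re = 6998; f → 0.03416
Converged (Δf/f < 1%). With the final f = 0.03416: V = √(2·87.5·0.139/(0.03416·204·793)) = 0.06634 m/s.
Q = V·A = 0.06634·(π/4·0.139²) = 0.001007 m³/s = 3.62 m³/h.

Q ≈ 3.62 m³/h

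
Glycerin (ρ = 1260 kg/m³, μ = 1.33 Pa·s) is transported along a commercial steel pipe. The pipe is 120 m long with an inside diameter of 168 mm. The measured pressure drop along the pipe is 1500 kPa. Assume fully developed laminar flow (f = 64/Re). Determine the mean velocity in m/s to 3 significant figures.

For laminar flow, f = 64/Re with Re = ρVD/μ, so Darcy-Weisbach reduces to ΔP = 32μLV/D². Solving for V: V = ΔP·D²/(32μL) = 1.5e+06·(0.168)²/(32·1.33·120) = 8.289 m/s.
Check: Re = ρVD/μ = 1260·8.289·0.168/1.33 = 1319 < 2300, so the laminar assumption holds.

V ≈ 8.29 m/s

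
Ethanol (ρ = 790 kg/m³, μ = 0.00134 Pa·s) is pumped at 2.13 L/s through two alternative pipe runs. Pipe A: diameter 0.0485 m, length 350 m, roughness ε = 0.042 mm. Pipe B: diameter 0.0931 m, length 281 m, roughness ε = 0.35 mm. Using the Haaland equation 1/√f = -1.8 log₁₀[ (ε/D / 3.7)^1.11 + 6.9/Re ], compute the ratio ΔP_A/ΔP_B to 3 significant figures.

Pipe A: V = Q/A = 0.00213/0.001847 = 1.153 m/s; Re = 3.297e+04; ε/D = 0.000866; Haaland → f = 0.02492; ΔP_A = f(L/D)(ρV²/2) = 9.443e+04 Pa.
Pipe B: V = Q/A = 0.00213/0.006808 = 0.3129 m/s; Re = 1.717e+04; ε/D = 0.00376; Haaland → f = 0.03304; ΔP_B = f(L/D)(ρV²/2) = 3856 Pa.
ΔP_A/ΔP_B = 9.443e+04/3856 = 24.5.

ΔP_A/ΔP_B ≈ 24.5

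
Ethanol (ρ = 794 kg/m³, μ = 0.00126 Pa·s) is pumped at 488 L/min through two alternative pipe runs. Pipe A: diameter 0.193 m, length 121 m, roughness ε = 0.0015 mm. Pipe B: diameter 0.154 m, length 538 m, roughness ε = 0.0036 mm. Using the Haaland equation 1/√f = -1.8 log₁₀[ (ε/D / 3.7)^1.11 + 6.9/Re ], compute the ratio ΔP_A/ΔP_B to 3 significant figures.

ΔP_A/ΔP_B ≈ 0.0765

Pipe A: V = Q/A = 0.008133/0.02926 = 0.278 m/s; Re = 3.381e+04; ε/D = 7.77e-06; Haaland → f = 0.02268; ΔP_A = f(L/D)(ρV²/2) = 436.3 Pa.
Pipe B: V = Q/A = 0.008133/0.01863 = 0.4367 m/s; Re = 4.237e+04; ε/D = 2.34e-05; Haaland → f = 0.02156; ΔP_B = f(L/D)(ρV²/2) = 5701 Pa.
ΔP_A/ΔP_B = 436.3/5701 = 0.0765.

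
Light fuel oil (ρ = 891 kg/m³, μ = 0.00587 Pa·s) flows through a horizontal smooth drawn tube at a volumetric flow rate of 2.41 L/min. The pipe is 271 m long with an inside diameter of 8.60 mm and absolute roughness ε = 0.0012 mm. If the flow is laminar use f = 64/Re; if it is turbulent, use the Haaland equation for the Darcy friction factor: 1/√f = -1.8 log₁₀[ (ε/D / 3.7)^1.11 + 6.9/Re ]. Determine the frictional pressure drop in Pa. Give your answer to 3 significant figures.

ΔP ≈ 476000 Pa

Q = 2.41 L/min = 2.41/60000 = 4.017e-05 m³/s.
Cross-sectional area A = πD²/4 = π(0.0086)²/4 = 5.809e-05 m²; mean velocity V = Q/A = 4.017e-05/5.809e-05 = 0.6915 m/s.
Reynolds number Re = ρVD/μ = 891 · 0.6915 · 0.0086 / 0.00587 = 902.6.
Re < 2300 → laminar flow, so f = 64/Re = 64/902.6 = 0.0709 (the turbulent correlation is not needed).
Darcy-Weisbach: ΔP = f(L/D)(ρV²/2) = 0.0709·(271/0.0086)·(891·0.6915²/2) = 0.0709·3.151e+04·213 = 4.759e+05 Pa.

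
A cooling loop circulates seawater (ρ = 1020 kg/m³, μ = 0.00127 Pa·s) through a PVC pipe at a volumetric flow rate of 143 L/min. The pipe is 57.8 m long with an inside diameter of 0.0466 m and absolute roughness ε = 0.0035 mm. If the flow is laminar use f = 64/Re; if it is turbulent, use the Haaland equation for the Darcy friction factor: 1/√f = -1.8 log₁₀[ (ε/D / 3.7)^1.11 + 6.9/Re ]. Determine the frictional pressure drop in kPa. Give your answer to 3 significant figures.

Q = 143 L/min = 143/60000 = 0.002383 m³/s.
Cross-sectional area A = πD²/4 = π(0.0466)²/4 = 0.001706 m²; mean velocity V = Q/A = 0.002383/0.001706 = 1.397 m/s.
Reynolds number Re = ρVD/μ = 1020 · 1.397 · 0.0466 / 0.00127 = 5.23e+04.
Re > 4000 → turbulent. Relative roughness ε/D = 3.5e-06/0.0466 = 7.51e-05. Haaland: 1/√f = -1.8 log₁₀[(7.51e-05/3.7)^1.11 + 6.9/5.23e+04] = -1.8 log₁₀[6.18e-06 + 0.000132] = 6.948, so f = 0.02072.
Darcy-Weisbach: ΔP = f(L/D)(ρV²/2) = 0.02072·(57.8/0.0466)·(1020·1.397²/2) = 0.02072·1240·995.9 = 2.559e+04 Pa.
ΔP = 2.559e+04 Pa = 25.6 kPa.

ΔP ≈ 25.6 kPa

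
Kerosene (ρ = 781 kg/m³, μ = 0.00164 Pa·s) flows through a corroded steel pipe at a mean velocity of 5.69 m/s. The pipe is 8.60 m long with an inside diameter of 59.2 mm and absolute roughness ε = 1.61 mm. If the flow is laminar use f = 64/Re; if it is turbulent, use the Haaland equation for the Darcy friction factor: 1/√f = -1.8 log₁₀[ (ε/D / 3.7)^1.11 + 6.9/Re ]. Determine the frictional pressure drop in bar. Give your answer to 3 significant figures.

Reynolds number Re = ρVD/μ = 781 · 5.69 · 0.0592 / 0.00164 = 1.604e+05.
Re > 4000 → turbulent. Relative roughness ε/D = 0.00161/0.0592 = 0.0272. Haaland: 1/√f = -1.8 log₁₀[(0.0272/3.7)^1.11 + 6.9/1.604e+05] = -1.8 log₁₀[0.00428 + 4.3e-05] = 4.255, so f = 0.05523.
Darcy-Weisbach: ΔP = f(L/D)(ρV²/2) = 0.05523·(8.6/0.0592)·(781·5.69²/2) = 0.05523·145.3·1.264e+04 = 1.014e+05 Pa.
ΔP = 1.014e+05 Pa = 1.01 bar.

ΔP ≈ 1.01 bar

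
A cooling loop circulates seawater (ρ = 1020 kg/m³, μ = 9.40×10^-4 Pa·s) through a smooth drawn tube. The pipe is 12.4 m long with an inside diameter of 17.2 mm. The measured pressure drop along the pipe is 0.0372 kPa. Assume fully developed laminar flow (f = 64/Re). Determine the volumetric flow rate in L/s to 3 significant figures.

For laminar flow, f = 64/Re with Re = ρVD/μ, so Darcy-Weisbach reduces to ΔP = 32μLV/D². Solving for V: V = ΔP·D²/(32μL) = 37.2·(0.0172)²/(32·0.00094·12.4) = 0.02951 m/s.
Check: Re = ρVD/μ = 1020·0.02951·0.0172/0.00094 = 550.7 < 2300, so the laminar assumption holds.
Q = V·A = 0.02951·(π/4·0.0172²) = 6.856e-06 m³/s = 0.00686 L/s.

Q ≈ 0.00686 L/s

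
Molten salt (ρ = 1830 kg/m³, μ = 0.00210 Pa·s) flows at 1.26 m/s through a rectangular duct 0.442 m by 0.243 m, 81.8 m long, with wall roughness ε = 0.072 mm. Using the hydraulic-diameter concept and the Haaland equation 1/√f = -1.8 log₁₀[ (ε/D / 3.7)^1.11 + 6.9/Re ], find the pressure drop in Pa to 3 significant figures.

ΔP ≈ 6090 Pa

Hydraulic diameter D_h = 4A/P = 4·(0.442·0.243)/(2·(0.442+0.243)) = 0.4296/1.37 = 0.3136 m.
Re = ρVD_h/μ = 1830·1.26·0.3136/0.0021 = 3.443e+05.
ε/D_h = 7.2e-05/0.3136 = 0.00023; Haaland gives 1/√f = -1.8 log₁₀[2.14e-05+2e-05] = 7.889, so f = 0.01607.
ΔP = f(L/D_h)(ρV²/2) = 0.01607·81.8/0.3136·1453 = 6088 Pa.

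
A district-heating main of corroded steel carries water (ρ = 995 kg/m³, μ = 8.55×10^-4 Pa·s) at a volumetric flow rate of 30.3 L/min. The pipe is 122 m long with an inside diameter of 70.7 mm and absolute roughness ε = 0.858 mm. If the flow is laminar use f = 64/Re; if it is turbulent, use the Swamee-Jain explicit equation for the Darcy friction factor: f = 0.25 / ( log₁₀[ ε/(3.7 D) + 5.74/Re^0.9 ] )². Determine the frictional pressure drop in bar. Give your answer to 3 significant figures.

Q = 30.3 L/min = 30.3/60000 = 0.000505 m³/s.
Cross-sectional area A = πD²/4 = π(0.0707)²/4 = 0.003926 m²; mean velocity V = Q/A = 0.000505/0.003926 = 0.1286 m/s.
Reynolds number Re = ρVD/μ = 995 · 0.1286 · 0.0707 / 0.000855 = 1.058e+04.
Re > 4000 → turbulent. Relative roughness ε/D = 0.000858/0.0707 = 0.0121. Swamee-Jain: f = 0.25/(log₁₀[0.0121/3.7 + 5.74/1.058e+04^0.9])² = 0.25/(log₁₀[0.00328 + 0.00137])² = 0.25/(-2.333)² = 0.04595.
Darcy-Weisbach: ΔP = f(L/D)(ρV²/2) = 0.04595·(122/0.0707)·(995·0.1286²/2) = 0.04595·1726·8.232 = 652.7 Pa.
ΔP = 652.7 Pa = 0.00653 bar.

ΔP ≈ 0.00653 bar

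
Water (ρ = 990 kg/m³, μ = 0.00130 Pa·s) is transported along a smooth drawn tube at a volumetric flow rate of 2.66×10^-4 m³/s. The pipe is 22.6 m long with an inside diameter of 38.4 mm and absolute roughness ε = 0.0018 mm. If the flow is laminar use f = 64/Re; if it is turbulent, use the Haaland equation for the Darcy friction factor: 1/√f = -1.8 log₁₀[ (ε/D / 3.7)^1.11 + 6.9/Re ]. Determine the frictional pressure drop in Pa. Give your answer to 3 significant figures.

Cross-sectional area A = πD²/4 = π(0.0384)²/4 = 0.001158 m²; mean velocity V = Q/A = 0.000266/0.001158 = 0.2297 m/s.
Reynolds number Re = ρVD/μ = 990 · 0.2297 · 0.0384 / 0.0013 = 6717.
Re > 4000 → turbulent. Relative roughness ε/D = 1.8e-06/0.0384 = 4.69e-05. Haaland: 1/√f = -1.8 log₁₀[(4.69e-05/3.7)^1.11 + 6.9/6717] = -1.8 log₁₀[3.66e-06 + 0.00103] = 5.376, so f = 0.0346.
Darcy-Weisbach: ΔP = f(L/D)(ρV²/2) = 0.0346·(22.6/0.0384)·(990·0.2297²/2) = 0.0346·588.5·26.11 = 531.7 Pa.

ΔP ≈ 532 Pa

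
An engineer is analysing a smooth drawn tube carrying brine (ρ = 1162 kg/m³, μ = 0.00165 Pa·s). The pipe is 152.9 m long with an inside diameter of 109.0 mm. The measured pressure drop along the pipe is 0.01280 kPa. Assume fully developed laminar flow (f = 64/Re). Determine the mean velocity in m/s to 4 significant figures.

For laminar flow, f = 64/Re with Re = ρVD/μ, so Darcy-Weisbach reduces to ΔP = 32μLV/D². Solving for V: V = ΔP·D²/(32μL) = 12.8·(0.109)²/(32·0.00165·152.9) = 0.01884 m/s.
Check: Re = ρVD/μ = 1162·0.01884·0.109/0.00165 = 1446 < 2300, so the laminar assumption holds.

V ≈ 0.01884 m/s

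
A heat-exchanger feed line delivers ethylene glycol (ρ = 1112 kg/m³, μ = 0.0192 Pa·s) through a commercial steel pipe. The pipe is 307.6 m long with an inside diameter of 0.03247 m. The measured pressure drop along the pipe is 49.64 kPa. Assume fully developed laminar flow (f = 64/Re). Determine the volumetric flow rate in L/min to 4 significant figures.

Q ≈ 13.76 L/min

For laminar flow, f = 64/Re with Re = ρVD/μ, so Darcy-Weisbach reduces to ΔP = 32μLV/D². Solving for V: V = ΔP·D²/(32μL) = 4.964e+04·(0.03247)²/(32·0.0192·307.6) = 0.2769 m/s.
Check: Re = ρVD/μ = 1112·0.2769·0.03247/0.0192 = 520.8 < 2300, so the laminar assumption holds.
Q = V·A = 0.2769·(π/4·0.03247²) = 0.0002293 m³/s = 13.76 L/min.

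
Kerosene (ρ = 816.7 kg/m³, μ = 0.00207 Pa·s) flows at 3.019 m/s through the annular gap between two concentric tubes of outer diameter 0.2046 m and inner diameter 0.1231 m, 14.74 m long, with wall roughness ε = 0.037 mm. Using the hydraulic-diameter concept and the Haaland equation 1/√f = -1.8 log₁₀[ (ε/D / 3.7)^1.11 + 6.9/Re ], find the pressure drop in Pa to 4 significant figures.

ΔP ≈ 13430 Pa

Hydraulic diameter D_h = 4A/P = D_o - D_i = 0.2046 - 0.1231 = 0.0815 m.
Re = ρVD_h/μ = 816.7·3.019·0.0815/0.00207 = 9.708e+04.
ε/D_h = 3.7e-05/0.0815 = 0.000454; Haaland gives 1/√f = -1.8 log₁₀[4.56e-05+7.11e-05] = 7.08, so f = 0.01995.
ΔP = f(L/D_h)(ρV²/2) = 0.01995·14.74/0.0815·3722 = 1.343e+04 Pa.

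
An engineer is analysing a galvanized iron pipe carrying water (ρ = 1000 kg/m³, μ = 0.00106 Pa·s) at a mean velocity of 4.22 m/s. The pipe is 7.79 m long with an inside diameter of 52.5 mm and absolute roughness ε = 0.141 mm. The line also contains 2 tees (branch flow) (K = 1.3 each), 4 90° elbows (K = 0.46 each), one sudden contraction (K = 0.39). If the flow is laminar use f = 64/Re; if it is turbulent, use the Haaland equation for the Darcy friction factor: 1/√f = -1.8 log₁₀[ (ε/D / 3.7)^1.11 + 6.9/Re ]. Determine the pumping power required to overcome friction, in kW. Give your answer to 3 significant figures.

Reynolds number Re = ρVD/μ = 1000 · 4.22 · 0.0525 / 0.00106 = 2.09e+05.
Re > 4000 → turbulent. Relative roughness ε/D = 0.000141/0.0525 = 0.00269. Haaland: 1/√f = -1.8 log₁₀[(0.00269/3.7)^1.11 + 6.9/2.09e+05] = -1.8 log₁₀[0.000328 + 3.3e-05] = 6.197, so f = 0.02604.
Total minor-loss coefficient ΣK = 2·1.3 + 4·0.46 + 1·0.39 = 4.83.
ΔP = [f·L/D + ΣK]·(ρV²/2) = [0.02604·7.79/0.0525 + 4.83]·(1000·4.22²/2) = [3.864 + 4.83]·8904 = 7.741e+04 Pa.
Q = V·A = 4.22·0.002165 = 0.009135 m³/s.
Pumping power P = QΔP = 0.009135·7.741e+04 = 707.2 W = 0.707 kW.

P ≈ 0.707 kW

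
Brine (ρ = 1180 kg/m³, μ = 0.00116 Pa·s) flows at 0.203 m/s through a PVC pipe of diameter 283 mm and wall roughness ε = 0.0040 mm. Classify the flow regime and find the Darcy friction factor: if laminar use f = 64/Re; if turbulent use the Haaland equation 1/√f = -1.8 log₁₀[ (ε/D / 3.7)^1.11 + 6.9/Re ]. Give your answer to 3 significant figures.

Re = ρVD/μ = 1180·0.203·0.283/0.00116 = 5.844e+04.
Re > 4000 → turbulent. ε/D = 4e-06/0.283 = 1.41e-05; Haaland: 1/√f = -1.8 log₁₀[9.69e-07 + 0.000118] = 7.064, so f = 0.02004.

f ≈ 0.0200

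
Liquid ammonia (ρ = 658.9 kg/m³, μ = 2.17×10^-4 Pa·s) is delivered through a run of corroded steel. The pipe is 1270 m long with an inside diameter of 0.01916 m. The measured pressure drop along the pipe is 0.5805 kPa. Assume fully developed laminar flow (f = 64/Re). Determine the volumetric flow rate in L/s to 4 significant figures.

For laminar flow, f = 64/Re with Re = ρVD/μ, so Darcy-Weisbach reduces to ΔP = 32μLV/D². Solving for V: V = ΔP·D²/(32μL) = 580.5·(0.01916)²/(32·0.000217·1270) = 0.02416 m/s.
Check: Re = ρVD/μ = 658.9·0.02416·0.01916/0.000217 = 1406 < 2300, so the laminar assumption holds.
Q = V·A = 0.02416·(π/4·0.01916²) = 6.967e-06 m³/s = 0.006967 L/s.

Q ≈ 0.006967 L/s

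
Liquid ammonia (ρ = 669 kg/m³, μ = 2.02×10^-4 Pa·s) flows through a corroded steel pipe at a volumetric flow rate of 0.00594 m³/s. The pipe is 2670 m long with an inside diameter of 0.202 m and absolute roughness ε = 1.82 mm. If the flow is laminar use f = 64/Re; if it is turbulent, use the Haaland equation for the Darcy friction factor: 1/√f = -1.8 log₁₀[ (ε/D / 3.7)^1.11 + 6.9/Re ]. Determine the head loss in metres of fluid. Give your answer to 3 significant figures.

h_f ≈ 0.860 m

Cross-sectional area A = πD²/4 = π(0.202)²/4 = 0.03205 m²; mean velocity V = Q/A = 0.00594/0.03205 = 0.1854 m/s.
Reynolds number Re = ρVD/μ = 669 · 0.1854 · 0.202 / 0.000202 = 1.24e+05.
Re > 4000 → turbulent. Relative roughness ε/D = 0.00182/0.202 = 0.00901. Haaland: 1/√f = -1.8 log₁₀[(0.00901/3.7)^1.11 + 6.9/1.24e+05] = -1.8 log₁₀[0.00126 + 5.56e-05] = 5.188, so f = 0.03716.
Darcy-Weisbach: ΔP = f(L/D)(ρV²/2) = 0.03716·(2670/0.202)·(669·0.1854²/2) = 0.03716·1.322e+04·11.49 = 5644 Pa.
Head loss h_f = ΔP/(ρg) = 5644/(669·9.81) = 0.860 m.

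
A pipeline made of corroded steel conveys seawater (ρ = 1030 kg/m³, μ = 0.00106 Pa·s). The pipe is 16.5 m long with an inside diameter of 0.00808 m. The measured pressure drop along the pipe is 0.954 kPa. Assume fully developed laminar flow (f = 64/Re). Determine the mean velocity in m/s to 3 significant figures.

For laminar flow, f = 64/Re with Re = ρVD/μ, so Darcy-Weisbach reduces to ΔP = 32μLV/D². Solving for V: V = ΔP·D²/(32μL) = 954·(0.00808)²/(32·0.00106·16.5) = 0.1113 m/s.
Check: Re = ρVD/μ = 1030·0.1113·0.00808/0.00106 = 873.7 < 2300, so the laminar assumption holds.

V ≈ 0.111 m/s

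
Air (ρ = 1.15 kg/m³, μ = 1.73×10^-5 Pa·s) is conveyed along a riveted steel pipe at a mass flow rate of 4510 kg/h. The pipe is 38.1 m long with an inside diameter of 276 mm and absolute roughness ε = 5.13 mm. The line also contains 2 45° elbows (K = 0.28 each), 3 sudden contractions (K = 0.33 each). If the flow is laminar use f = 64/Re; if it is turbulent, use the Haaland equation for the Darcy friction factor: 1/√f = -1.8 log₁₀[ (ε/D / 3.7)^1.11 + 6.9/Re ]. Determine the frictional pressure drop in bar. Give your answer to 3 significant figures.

ṁ = 4510 kg/h = 4510/3600 = 1.253 kg/s.
A = πD²/4 = π(0.276)²/4 = 0.05983 m²; mean velocity V = ṁ/(ρA) = 1.253/(1.15 · 0.05983) = 18.21 m/s.
Reynolds number Re = ρVD/μ = 1.15 · 18.21 · 0.276 / 1.73e-05 = 3.341e+05.
Re > 4000 → turbulent. Relative roughness ε/D = 0.00513/0.276 = 0.0186. Haaland: 1/√f = -1.8 log₁₀[(0.0186/3.7)^1.11 + 6.9/3.341e+05] = -1.8 log₁₀[0.00281 + 2.07e-05] = 4.588, so f = 0.04751.
Total minor-loss coefficient ΣK = 2·0.28 + 3·0.33 = 1.55.
ΔP = [f·L/D + ΣK]·(ρV²/2) = [0.04751·38.1/0.276 + 1.55]·(1.15·18.21²/2) = [6.559 + 1.55]·190.6 = 1546 Pa.
ΔP = 1546 Pa = 0.0155 bar.

ΔP ≈ 0.0155 bar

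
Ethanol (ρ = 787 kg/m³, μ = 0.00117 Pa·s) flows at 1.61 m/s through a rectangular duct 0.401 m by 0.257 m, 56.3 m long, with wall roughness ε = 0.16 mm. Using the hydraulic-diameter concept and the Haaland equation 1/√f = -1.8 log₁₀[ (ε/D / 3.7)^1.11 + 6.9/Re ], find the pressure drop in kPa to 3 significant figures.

Hydraulic diameter D_h = 4A/P = 4·(0.401·0.257)/(2·(0.401+0.257)) = 0.4122/1.316 = 0.3132 m.
Re = ρVD_h/μ = 787·1.61·0.3132/0.00117 = 3.392e+05.
ε/D_h = 0.00016/0.3132 = 0.000511; Haaland gives 1/√f = -1.8 log₁₀[5.19e-05+2.03e-05] = 7.454, so f = 0.018.
ΔP = f(L/D_h)(ρV²/2) = 0.018·56.3/0.3132·1020 = 3300 Pa.
ΔP = 3.30 kPa.

ΔP ≈ 3.30 kPa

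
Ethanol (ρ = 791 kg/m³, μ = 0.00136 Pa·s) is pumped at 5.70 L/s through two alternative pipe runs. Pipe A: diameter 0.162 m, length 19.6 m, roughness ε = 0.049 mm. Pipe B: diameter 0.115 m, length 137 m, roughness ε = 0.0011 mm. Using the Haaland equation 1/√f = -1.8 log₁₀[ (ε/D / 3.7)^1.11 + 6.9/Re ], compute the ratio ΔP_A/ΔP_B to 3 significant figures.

Pipe A: V = Q/A = 0.0057/0.02061 = 0.2765 m/s; Re = 2.606e+04; ε/D = 0.000302; Haaland → f = 0.02474; ΔP_A = f(L/D)(ρV²/2) = 90.54 Pa.
Pipe B: V = Q/A = 0.0057/0.01039 = 0.5488 m/s; Re = 3.67e+04; ε/D = 9.57e-06; Haaland → f = 0.02225; ΔP_B = f(L/D)(ρV²/2) = 3157 Pa.
ΔP_A/ΔP_B = 90.54/3157 = 0.0287.

ΔP_A/ΔP_B ≈ 0.0287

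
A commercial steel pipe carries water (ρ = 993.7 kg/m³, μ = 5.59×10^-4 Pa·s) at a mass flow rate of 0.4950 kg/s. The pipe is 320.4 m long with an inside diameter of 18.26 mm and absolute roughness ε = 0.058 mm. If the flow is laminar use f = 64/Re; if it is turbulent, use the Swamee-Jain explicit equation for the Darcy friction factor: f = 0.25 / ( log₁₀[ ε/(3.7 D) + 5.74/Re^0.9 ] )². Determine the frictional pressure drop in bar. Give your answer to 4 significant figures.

ΔP ≈ 9.101 bar

A = πD²/4 = π(0.01826)²/4 = 0.0002619 m²; mean velocity V = ṁ/(ρA) = 0.495/(993.7 · 0.0002619) = 1.902 m/s.
Reynolds number Re = ρVD/μ = 993.7 · 1.902 · 0.01826 / 0.000559 = 6.175e+04.
Re > 4000 → turbulent. Relative roughness ε/D = 5.8e-05/0.01826 = 0.00318. Swamee-Jain: f = 0.25/(log₁₀[0.00318/3.7 + 5.74/6.175e+04^0.9])² = 0.25/(log₁₀[0.000858 + 0.00028])² = 0.25/(-2.944)² = 0.02885.
Darcy-Weisbach: ΔP = f(L/D)(ρV²/2) = 0.02885·(320.4/0.01826)·(993.7·1.902²/2) = 0.02885·1.755e+04·1798 = 9.101e+05 Pa.
ΔP = 9.101e+05 Pa = 9.101 bar.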